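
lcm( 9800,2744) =68600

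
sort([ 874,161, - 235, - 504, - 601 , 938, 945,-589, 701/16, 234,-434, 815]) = [  -  601, - 589 ,- 504,-434, - 235, 701/16,161, 234, 815, 874, 938, 945] 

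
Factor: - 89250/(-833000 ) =2^(-2)*3^1*7^( - 1) = 3/28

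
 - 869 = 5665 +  - 6534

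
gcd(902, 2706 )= 902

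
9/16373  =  9/16373 = 0.00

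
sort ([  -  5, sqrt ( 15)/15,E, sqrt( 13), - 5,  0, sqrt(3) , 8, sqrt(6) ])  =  [ - 5, - 5,0,sqrt( 15) /15,sqrt(3),sqrt( 6),E,sqrt(13),8]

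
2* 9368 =18736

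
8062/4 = 4031/2 = 2015.50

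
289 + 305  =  594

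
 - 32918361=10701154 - 43619515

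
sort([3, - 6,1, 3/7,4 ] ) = [ - 6,  3/7,1,3,4] 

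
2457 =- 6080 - -8537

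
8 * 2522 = 20176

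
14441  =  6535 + 7906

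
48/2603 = 48/2603 = 0.02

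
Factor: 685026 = 2^1*3^2*19^1 *2003^1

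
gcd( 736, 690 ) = 46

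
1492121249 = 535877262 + 956243987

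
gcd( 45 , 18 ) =9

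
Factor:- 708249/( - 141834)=2^(-1 ) *7^( - 1)  *11^( -1 )*769^1=769/154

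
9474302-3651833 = 5822469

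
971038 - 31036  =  940002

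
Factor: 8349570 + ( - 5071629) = 3277941= 3^1*37^1*29531^1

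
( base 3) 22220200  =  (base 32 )6b2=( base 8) 14542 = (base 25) A9N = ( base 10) 6498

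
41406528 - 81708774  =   - 40302246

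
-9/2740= -1 + 2731/2740 = - 0.00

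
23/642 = 23/642  =  0.04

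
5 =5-0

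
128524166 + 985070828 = 1113594994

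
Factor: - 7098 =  - 2^1*3^1*7^1*13^2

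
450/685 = 90/137 = 0.66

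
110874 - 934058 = -823184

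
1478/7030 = 739/3515 = 0.21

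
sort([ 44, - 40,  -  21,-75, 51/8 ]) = [-75, - 40, - 21,51/8, 44]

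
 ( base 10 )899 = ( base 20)24j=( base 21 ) 20H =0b1110000011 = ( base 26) 18f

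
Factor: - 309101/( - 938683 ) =13^2*31^1 *53^( - 1 ) * 59^1*89^(-1)*199^( - 1 ) 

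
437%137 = 26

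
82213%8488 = 5821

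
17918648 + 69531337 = 87449985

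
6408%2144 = 2120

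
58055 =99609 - 41554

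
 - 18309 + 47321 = 29012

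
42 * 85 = 3570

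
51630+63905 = 115535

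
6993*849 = 5937057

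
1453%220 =133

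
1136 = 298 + 838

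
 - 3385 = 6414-9799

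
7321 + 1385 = 8706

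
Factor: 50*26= 2^2*5^2*13^1=1300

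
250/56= 125/28 = 4.46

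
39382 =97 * 406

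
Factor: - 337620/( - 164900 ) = 993/485 = 3^1 * 5^( - 1 ) * 97^( - 1 ) * 331^1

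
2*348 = 696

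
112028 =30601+81427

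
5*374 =1870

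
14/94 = 7/47 = 0.15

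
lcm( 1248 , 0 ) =0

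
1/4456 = 1/4456= 0.00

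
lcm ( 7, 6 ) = 42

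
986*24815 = 24467590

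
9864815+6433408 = 16298223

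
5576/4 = 1394=1394.00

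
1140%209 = 95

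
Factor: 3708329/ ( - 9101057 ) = -7^(  -  1) *17^1*19^( - 1)*41^(-1)*1669^( - 1) * 218137^1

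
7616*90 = 685440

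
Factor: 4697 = 7^1*11^1*61^1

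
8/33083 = 8/33083 =0.00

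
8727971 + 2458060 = 11186031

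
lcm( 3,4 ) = 12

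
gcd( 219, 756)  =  3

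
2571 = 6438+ - 3867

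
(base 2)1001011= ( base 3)2210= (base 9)83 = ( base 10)75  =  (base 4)1023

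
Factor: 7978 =2^1*3989^1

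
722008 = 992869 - 270861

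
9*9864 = 88776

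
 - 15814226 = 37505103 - 53319329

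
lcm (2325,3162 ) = 79050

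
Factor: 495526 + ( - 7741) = 3^1*5^1*31^1*1049^1 = 487785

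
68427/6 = 11404 + 1/2= 11404.50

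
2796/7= 399 +3/7 = 399.43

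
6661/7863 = 6661/7863 = 0.85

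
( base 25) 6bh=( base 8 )7712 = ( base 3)12112201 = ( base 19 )b3e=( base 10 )4042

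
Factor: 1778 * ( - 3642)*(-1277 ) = 2^2 * 3^1*7^1 *127^1 * 607^1 * 1277^1 = 8269182852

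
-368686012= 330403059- 699089071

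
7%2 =1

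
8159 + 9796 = 17955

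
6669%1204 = 649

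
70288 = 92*764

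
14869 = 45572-30703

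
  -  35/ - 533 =35/533=0.07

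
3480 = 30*116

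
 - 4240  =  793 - 5033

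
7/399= 1/57 = 0.02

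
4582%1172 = 1066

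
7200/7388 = 1800/1847 = 0.97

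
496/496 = 1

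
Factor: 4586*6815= 2^1*5^1*29^1 * 47^1*2293^1  =  31253590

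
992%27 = 20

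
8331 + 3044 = 11375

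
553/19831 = 79/2833  =  0.03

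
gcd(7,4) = 1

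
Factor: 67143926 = 2^1*33571963^1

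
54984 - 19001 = 35983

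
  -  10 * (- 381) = 3810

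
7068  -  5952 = 1116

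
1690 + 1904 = 3594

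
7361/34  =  216+1/2 = 216.50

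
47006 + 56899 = 103905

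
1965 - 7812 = -5847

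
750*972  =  729000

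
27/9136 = 27/9136 = 0.00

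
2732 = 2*1366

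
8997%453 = 390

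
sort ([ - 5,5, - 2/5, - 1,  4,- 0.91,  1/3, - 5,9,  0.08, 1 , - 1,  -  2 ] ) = [ - 5,-5,  -  2, - 1,-1,- 0.91, - 2/5, 0.08,1/3,  1,  4,5,9]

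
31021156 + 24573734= 55594890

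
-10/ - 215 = 2/43 = 0.05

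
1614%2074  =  1614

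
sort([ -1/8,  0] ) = [ - 1/8,0 ] 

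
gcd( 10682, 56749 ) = 7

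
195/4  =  48 + 3/4 = 48.75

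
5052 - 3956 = 1096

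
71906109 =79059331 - 7153222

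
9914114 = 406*24419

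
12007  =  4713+7294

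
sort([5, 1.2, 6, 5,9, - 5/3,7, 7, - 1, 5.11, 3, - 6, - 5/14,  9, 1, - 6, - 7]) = [- 7, - 6,-6, - 5/3 , - 1,-5/14, 1, 1.2,  3, 5, 5,5.11, 6, 7,7, 9,9 ] 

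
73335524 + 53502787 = 126838311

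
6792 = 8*849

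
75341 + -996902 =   -  921561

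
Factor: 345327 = 3^1*59^1  *1951^1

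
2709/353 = 2709/353 = 7.67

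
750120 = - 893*( - 840) 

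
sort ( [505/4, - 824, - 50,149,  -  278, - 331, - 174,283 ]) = [- 824, - 331,-278, - 174, - 50,505/4,149,283 ] 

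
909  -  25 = 884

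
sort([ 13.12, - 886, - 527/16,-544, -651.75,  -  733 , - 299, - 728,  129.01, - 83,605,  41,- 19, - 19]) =[ - 886, - 733, - 728, - 651.75, - 544, - 299 , - 83, - 527/16,-19,-19,  13.12,  41,  129.01,  605 ] 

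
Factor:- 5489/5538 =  - 2^( - 1 )*3^( - 1)*11^1*13^( - 1 )*71^( - 1)*499^1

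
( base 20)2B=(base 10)51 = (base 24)23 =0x33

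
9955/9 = 1106 + 1/9 = 1106.11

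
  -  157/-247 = 157/247 = 0.64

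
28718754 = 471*60974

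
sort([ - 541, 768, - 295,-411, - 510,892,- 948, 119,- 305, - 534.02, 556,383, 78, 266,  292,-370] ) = [ -948, - 541, - 534.02,-510, - 411,-370, - 305,-295, 78, 119, 266, 292, 383, 556, 768, 892] 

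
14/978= 7/489 = 0.01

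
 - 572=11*( - 52)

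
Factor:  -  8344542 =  - 2^1 * 3^1*1390757^1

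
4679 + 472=5151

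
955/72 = 955/72 = 13.26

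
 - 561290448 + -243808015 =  - 805098463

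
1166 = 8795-7629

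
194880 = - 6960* ( - 28)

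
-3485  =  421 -3906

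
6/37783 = 6/37783=0.00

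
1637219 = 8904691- 7267472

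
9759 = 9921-162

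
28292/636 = 7073/159  =  44.48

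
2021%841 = 339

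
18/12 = 3/2 = 1.50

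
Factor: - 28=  - 2^2*7^1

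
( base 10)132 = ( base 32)44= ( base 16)84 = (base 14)96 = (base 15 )8c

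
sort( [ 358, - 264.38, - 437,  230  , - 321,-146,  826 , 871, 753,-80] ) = [-437, - 321, - 264.38, - 146,  -  80,230,358,753, 826, 871 ] 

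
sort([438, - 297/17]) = [ - 297/17,438]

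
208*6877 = 1430416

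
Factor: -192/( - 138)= 2^5*23^(  -  1) = 32/23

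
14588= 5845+8743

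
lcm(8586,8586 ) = 8586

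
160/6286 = 80/3143 = 0.03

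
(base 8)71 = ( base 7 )111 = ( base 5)212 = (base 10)57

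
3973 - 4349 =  - 376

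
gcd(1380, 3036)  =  276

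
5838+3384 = 9222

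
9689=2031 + 7658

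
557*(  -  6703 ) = - 3733571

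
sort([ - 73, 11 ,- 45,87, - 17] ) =[ - 73, - 45, - 17 , 11,87] 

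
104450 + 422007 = 526457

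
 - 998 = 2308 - 3306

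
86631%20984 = 2695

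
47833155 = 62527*765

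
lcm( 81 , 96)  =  2592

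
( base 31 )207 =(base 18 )5h3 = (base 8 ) 3611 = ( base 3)2122110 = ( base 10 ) 1929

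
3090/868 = 1545/434= 3.56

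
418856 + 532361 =951217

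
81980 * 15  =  1229700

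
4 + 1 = 5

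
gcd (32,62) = 2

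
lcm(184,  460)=920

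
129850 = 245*530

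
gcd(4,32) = 4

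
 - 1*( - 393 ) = 393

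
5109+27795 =32904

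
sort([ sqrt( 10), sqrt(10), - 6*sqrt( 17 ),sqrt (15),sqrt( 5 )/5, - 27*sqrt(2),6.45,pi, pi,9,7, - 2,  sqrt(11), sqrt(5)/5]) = [ - 27* sqrt( 2), - 6*sqrt( 17), - 2, sqrt( 5 )/5,sqrt( 5 )/5,pi,pi,sqrt(10),sqrt ( 10),sqrt( 11 ) , sqrt(15),6.45, 7,9 ] 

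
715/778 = 715/778  =  0.92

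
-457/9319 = -1+8862/9319 = - 0.05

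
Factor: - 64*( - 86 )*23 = 126592 = 2^7*23^1*43^1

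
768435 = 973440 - 205005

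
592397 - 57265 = 535132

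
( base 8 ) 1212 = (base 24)132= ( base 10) 650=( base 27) O2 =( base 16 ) 28A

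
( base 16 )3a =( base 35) 1n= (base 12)4A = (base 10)58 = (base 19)31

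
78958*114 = 9001212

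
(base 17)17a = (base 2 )110100010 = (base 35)BX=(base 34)CA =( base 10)418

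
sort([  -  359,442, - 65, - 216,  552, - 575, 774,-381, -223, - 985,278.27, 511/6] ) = [ - 985, - 575,  -  381 , - 359, - 223, - 216 , -65, 511/6,278.27, 442,552 , 774] 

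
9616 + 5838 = 15454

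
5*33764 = 168820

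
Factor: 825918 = 2^1*3^1 * 137653^1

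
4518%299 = 33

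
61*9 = 549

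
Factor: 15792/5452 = 2^2*3^1 * 7^1*29^(-1)=84/29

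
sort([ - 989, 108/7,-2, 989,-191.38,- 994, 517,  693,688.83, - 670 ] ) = [ - 994 , - 989, - 670, - 191.38 , - 2, 108/7, 517, 688.83, 693, 989 ]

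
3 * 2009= 6027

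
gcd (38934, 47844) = 54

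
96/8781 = 32/2927 = 0.01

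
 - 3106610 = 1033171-4139781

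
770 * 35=26950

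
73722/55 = 1340 + 2/5 = 1340.40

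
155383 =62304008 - 62148625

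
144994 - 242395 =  - 97401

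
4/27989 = 4/27989 =0.00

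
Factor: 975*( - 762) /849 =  - 2^1*3^1*5^2 * 13^1 * 127^1*283^( - 1 ) = -247650/283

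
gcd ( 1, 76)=1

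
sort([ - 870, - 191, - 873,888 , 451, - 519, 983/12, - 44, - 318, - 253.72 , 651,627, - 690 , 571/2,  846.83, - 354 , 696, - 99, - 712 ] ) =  [ - 873, - 870, - 712, - 690, -519, - 354, -318 , - 253.72, - 191, - 99,- 44, 983/12, 571/2,451, 627, 651, 696, 846.83, 888] 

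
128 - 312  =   - 184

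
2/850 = 1/425 = 0.00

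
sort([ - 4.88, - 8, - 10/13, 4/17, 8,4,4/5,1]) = [ - 8, - 4.88,  -  10/13,4/17,4/5, 1,4 , 8 ]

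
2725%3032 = 2725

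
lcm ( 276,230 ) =1380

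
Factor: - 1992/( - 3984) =1/2= 2^(  -  1)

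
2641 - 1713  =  928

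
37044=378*98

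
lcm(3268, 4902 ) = 9804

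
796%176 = 92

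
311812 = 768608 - 456796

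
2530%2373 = 157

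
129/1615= 129/1615 = 0.08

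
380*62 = 23560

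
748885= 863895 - 115010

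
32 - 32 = 0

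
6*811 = 4866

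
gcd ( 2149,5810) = 7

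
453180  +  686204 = 1139384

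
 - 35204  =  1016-36220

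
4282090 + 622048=4904138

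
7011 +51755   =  58766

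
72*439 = 31608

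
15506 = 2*7753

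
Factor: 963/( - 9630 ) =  - 2^( - 1 ) *5^( - 1) = - 1/10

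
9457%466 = 137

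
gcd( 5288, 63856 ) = 8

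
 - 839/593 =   -  839/593 = - 1.41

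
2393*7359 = 17610087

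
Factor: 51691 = 51691^1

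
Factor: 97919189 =47^1*2083387^1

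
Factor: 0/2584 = 0 = 0^1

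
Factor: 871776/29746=435888/14873 = 2^4*3^3 * 107^( - 1)*139^( - 1)*1009^1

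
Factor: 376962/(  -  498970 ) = -3^1*5^(-1)*41^ (-1)*1217^( - 1)*62827^1=- 188481/249485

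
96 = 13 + 83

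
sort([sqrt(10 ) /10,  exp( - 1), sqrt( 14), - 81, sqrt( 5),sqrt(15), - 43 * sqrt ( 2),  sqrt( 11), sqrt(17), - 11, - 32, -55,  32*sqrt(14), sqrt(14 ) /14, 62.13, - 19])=[ - 81, - 43*sqrt(2) , - 55,  -  32, - 19 ,-11,  sqrt( 14 ) /14,  sqrt( 10)/10,  exp( - 1),sqrt( 5),sqrt( 11 ) , sqrt (14), sqrt( 15) , sqrt(17),62.13,  32*sqrt( 14)]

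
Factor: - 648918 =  - 2^1*3^3 * 61^1*197^1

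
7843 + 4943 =12786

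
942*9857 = 9285294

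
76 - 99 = - 23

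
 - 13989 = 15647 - 29636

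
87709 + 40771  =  128480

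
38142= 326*117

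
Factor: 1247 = 29^1*43^1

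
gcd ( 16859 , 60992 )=1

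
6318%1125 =693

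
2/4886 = 1/2443 = 0.00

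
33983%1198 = 439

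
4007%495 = 47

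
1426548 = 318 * 4486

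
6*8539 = 51234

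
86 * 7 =602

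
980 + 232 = 1212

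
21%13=8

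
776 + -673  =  103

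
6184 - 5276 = 908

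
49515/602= 49515/602 = 82.25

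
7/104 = 7/104 = 0.07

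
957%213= 105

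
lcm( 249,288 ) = 23904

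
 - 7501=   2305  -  9806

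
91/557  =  91/557 =0.16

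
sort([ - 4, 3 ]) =[ - 4,3 ]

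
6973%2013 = 934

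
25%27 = 25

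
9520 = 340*28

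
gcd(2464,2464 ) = 2464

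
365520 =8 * 45690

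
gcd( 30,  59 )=1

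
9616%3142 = 190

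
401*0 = 0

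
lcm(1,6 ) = 6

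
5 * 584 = 2920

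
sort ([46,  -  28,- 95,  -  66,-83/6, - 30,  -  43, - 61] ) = [-95,-66,-61, -43, - 30, - 28 ,  -  83/6,46]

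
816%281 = 254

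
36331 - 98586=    - 62255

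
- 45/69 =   -  1 + 8/23= -0.65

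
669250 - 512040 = 157210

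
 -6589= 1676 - 8265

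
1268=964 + 304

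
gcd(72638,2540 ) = 2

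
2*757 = 1514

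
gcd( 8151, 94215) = 33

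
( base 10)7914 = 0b1111011101010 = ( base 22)g7g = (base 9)11763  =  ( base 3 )101212010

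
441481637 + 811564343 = 1253045980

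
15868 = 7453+8415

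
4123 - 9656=-5533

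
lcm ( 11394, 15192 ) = 45576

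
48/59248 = 3/3703 =0.00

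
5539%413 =170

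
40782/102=6797/17= 399.82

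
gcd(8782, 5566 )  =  2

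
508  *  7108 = 3610864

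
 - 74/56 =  - 37/28 = - 1.32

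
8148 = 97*84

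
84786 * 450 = 38153700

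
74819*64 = 4788416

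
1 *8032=8032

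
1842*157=289194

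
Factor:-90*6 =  - 540 = - 2^2*3^3*5^1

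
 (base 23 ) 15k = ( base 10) 664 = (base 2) 1010011000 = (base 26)pe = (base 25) 11e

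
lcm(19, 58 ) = 1102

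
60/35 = 12/7 = 1.71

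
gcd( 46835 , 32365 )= 5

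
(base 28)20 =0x38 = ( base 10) 56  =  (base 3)2002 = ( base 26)24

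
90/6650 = 9/665 = 0.01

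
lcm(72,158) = 5688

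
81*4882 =395442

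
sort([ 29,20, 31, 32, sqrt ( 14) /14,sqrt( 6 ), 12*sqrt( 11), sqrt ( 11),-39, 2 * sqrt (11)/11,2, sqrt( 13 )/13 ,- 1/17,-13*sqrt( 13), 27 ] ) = [ - 13 * sqrt(13 ),  -  39, - 1/17 , sqrt( 14 )/14, sqrt ( 13)/13,2*sqrt(11 ) /11, 2,  sqrt(6 ), sqrt(11) , 20 , 27 , 29, 31 , 32, 12 * sqrt(11)]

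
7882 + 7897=15779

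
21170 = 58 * 365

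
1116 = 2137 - 1021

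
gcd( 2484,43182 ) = 18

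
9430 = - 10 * ( - 943 )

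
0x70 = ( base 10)112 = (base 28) 40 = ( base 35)37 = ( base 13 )88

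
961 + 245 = 1206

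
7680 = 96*80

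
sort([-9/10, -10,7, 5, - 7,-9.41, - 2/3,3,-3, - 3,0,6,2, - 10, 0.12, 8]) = [-10, - 10,- 9.41, - 7, - 3, - 3,- 9/10,  -  2/3,0,0.12,2,3,5,6,7,  8 ]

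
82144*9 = 739296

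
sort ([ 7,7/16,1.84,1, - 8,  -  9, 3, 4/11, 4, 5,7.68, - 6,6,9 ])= [ - 9,  -  8, - 6,4/11,7/16, 1, 1.84,3, 4, 5,6,7, 7.68, 9]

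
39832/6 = 6638 + 2/3 = 6638.67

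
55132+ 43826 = 98958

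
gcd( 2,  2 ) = 2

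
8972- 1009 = 7963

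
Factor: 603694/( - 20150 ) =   -  749/25 =-  5^(-2 ) * 7^1*107^1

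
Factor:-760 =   -  2^3*5^1*19^1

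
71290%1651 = 297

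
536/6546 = 268/3273 = 0.08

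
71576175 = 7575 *9449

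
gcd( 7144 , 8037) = 893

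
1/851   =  1/851  =  0.00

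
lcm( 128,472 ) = 7552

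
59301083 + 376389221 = 435690304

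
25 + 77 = 102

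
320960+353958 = 674918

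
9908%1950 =158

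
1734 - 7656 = - 5922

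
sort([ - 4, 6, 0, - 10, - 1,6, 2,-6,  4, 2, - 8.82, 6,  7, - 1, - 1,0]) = [ - 10, - 8.82, - 6, - 4, - 1, - 1, - 1, 0, 0, 2, 2, 4, 6, 6,6, 7]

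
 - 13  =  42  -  55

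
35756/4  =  8939 = 8939.00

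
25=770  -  745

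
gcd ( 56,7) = 7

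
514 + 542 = 1056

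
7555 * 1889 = 14271395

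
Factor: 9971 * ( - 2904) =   -  2^3 * 3^1 * 11^2*13^2 * 59^1 = - 28955784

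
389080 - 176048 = 213032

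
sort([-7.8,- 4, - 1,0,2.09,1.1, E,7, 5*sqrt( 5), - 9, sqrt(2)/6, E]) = [ - 9, - 7.8, - 4, - 1,0,sqrt(  2)/6 , 1.1,2.09, E, E, 7,5*sqrt( 5 ) ]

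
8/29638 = 4/14819 =0.00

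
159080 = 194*820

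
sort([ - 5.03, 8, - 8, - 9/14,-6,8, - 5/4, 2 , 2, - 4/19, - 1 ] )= [ - 8 , - 6, - 5.03, - 5/4, - 1, - 9/14 , - 4/19, 2, 2, 8, 8 ]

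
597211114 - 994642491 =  - 397431377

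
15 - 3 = 12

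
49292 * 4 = 197168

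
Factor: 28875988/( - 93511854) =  - 14437994/46755927 = - 2^1*3^ ( - 3 )*1731701^( - 1)*7218997^1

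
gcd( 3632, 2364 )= 4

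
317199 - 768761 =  - 451562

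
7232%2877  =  1478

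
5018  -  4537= 481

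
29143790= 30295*962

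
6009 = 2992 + 3017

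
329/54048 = 329/54048 = 0.01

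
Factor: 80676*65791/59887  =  5307754716/59887 = 2^2*3^5*11^1*83^1*5981^1*59887^( - 1)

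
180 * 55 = 9900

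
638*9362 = 5972956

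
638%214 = 210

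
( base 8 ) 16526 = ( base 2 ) 1110101010110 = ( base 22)FB8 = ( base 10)7510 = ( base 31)7P8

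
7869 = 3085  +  4784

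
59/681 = 59/681 = 0.09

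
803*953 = 765259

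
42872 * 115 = 4930280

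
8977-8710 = 267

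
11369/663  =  17  +  98/663 = 17.15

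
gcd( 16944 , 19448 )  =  8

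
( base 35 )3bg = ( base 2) 111111101100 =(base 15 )131b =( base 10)4076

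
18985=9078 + 9907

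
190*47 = 8930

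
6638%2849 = 940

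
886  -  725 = 161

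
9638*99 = 954162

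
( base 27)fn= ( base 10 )428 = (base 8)654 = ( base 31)dp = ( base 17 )183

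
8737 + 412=9149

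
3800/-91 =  - 3800/91= -41.76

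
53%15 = 8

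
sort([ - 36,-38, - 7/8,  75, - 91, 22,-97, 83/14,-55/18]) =[  -  97,  -  91, - 38,  -  36, - 55/18, - 7/8, 83/14,22,75 ] 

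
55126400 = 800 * 68908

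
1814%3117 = 1814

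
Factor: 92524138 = 2^1*7^1*6608867^1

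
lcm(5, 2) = 10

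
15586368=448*34791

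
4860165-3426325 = 1433840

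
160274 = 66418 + 93856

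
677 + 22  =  699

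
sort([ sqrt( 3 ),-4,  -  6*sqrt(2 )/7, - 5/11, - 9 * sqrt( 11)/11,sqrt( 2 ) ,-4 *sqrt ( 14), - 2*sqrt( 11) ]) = [ - 4*sqrt( 14),- 2*sqrt(11), - 4,-9*sqrt( 11)/11, -6*sqrt(2 ) /7, - 5/11, sqrt(2), sqrt( 3) ]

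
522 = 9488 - 8966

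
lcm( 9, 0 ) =0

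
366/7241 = 366/7241 = 0.05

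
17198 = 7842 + 9356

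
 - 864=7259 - 8123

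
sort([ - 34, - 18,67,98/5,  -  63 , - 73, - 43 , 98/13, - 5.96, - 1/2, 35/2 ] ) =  [ - 73, - 63, - 43, - 34, - 18, - 5.96, - 1/2,98/13 , 35/2, 98/5,  67]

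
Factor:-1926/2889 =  - 2/3 = -2^1*3^(-1 ) 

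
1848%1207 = 641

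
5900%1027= 765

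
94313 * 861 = 81203493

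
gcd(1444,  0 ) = 1444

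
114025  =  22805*5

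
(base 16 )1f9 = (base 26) jb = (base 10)505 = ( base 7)1321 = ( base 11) 41a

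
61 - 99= - 38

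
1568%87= 2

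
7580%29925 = 7580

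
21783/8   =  21783/8  =  2722.88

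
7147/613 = 11 + 404/613 = 11.66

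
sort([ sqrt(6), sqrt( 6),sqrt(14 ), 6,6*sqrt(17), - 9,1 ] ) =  [ - 9, 1, sqrt(6), sqrt(6 ), sqrt( 14 ), 6, 6*sqrt(17 ) ]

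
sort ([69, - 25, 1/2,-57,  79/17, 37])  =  [-57, - 25,  1/2, 79/17,37, 69]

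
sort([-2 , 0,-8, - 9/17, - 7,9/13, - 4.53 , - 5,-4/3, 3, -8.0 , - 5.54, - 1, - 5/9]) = [ - 8, -8.0, - 7, - 5.54, - 5, - 4.53, - 2, - 4/3, -1,  -  5/9,- 9/17,0, 9/13,  3 ] 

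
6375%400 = 375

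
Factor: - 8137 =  - 79^1 * 103^1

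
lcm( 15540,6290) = 264180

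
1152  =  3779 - 2627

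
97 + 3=100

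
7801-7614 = 187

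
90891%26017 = 12840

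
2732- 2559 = 173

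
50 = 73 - 23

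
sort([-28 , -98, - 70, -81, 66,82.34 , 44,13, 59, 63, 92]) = [ - 98, - 81, - 70, - 28, 13, 44,59, 63 , 66,82.34, 92 ] 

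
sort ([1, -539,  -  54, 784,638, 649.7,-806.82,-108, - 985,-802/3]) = [ - 985, - 806.82, - 539, - 802/3, - 108, - 54,1,638 , 649.7,784] 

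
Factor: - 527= -17^1*31^1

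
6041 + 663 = 6704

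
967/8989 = 967/8989 = 0.11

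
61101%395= 271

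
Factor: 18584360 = 2^3*5^1 * 29^1*37^1 * 433^1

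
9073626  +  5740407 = 14814033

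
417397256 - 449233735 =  - 31836479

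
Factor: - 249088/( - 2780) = 448/5 = 2^6 * 5^( - 1)*7^1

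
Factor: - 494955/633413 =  - 3^2 * 5^1*11^( - 1 )*17^1*89^( - 1) = - 765/979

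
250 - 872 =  - 622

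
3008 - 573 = 2435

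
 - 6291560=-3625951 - 2665609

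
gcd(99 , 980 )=1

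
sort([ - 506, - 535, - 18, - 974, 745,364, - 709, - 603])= [- 974, - 709,-603, - 535 , - 506, - 18,364, 745]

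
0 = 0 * 756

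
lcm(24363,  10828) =97452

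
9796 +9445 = 19241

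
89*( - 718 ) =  - 63902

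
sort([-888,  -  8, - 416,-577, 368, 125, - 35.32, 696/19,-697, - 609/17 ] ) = [  -  888,  -  697,-577, - 416, - 609/17,  -  35.32,-8,696/19, 125, 368 ] 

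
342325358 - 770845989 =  - 428520631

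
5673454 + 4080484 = 9753938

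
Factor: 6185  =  5^1* 1237^1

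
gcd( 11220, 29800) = 20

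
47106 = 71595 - 24489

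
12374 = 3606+8768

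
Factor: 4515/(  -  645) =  - 7 = - 7^1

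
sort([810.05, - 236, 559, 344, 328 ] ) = [-236, 328, 344, 559,810.05 ] 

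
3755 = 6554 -2799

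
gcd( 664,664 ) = 664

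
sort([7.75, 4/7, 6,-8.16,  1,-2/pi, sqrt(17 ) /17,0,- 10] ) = [- 10, - 8.16, - 2/pi , 0, sqrt( 17 )/17, 4/7, 1,6,7.75]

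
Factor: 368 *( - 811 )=-2^4*23^1  *811^1 = - 298448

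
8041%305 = 111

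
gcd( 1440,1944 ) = 72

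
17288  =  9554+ 7734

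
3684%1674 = 336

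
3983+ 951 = 4934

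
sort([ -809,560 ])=[ - 809, 560 ]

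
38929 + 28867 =67796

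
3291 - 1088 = 2203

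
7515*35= 263025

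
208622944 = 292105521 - 83482577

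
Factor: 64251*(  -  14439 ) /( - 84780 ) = 34360007/3140= 2^( - 2) * 5^( - 1)*11^2*59^1 * 157^( - 1) * 4813^1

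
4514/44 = 102 +13/22=102.59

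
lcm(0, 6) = 0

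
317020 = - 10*(-31702 ) 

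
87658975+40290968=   127949943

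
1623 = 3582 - 1959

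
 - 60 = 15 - 75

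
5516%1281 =392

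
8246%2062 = 2060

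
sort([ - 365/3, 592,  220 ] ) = [ - 365/3,  220,  592]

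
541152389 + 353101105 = 894253494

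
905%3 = 2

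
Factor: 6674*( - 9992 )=  -  2^4*47^1*71^1*1249^1 = - 66686608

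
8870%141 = 128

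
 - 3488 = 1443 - 4931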